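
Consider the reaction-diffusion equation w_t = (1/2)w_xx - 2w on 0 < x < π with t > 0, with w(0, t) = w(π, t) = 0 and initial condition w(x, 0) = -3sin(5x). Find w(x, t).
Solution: Substitute w = exp(-2t)u.
Then w_t = exp(-2t)(u_t - 2u), w_xx = exp(-2t)u_xx; substituting and dividing by exp(-2t), the lower-order terms cancel: u_t = (1/2)u_xx (standard heat equation).
Data for u: u(x,0) = w(x,0) = -3sin(5x). The boundary conditions carry over: u(0,t) = u(π,t) = 0.
Separating variables: u = Σ c_n exp(-n²t/2) sin(nx). From u(x,0) = -3sin(5x): c_5=-3.
So u(x,t) = -3exp(-25t/2)sin(5x), and w(x,t) = exp(-2t)u(x,t).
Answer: w(x, t) = -3exp(-29t/2)sin(5x)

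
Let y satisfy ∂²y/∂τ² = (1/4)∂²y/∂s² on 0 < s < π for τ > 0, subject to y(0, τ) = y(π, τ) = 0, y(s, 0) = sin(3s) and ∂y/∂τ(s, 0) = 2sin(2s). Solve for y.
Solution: Using separation of variables y = X(s)T(τ):
Eigenfunctions: sin(ns), n = 1, 2, 3, ...
General solution: y(s, τ) = Σ [A_n cos(n τ/2) + B_n sin(n τ/2)] sin(ns)
From y(s,0) = sin(3s): A_3=1. From y_τ(s,0) = 2sin(2s), using y_τ(s,0) = Σ ω_n B_n sin(ns) with ω_n = n/2: B_2 = 2/1 = 2.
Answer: y(s, τ) = 2sin(2s)sin(τ) + sin(3s)cos(3τ/2)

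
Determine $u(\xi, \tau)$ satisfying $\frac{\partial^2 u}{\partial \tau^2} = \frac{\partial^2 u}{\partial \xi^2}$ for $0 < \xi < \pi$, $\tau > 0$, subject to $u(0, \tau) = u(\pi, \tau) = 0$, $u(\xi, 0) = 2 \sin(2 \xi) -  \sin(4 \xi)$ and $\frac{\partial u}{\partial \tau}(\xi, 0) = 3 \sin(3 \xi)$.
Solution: Using separation of variables $u = X(\xi)T(\tau)$:
Eigenfunctions: $\sin(n\xi)$, $n = 1, 2, 3, \ldots$
General solution: $u(\xi, \tau) = \sum [A_n \cos(n \tau) + B_n \sin(n \tau)] \sin(n\xi)$
From $u(\xi,0) = 2 \sin(2 \xi) - \sin(4 \xi)$: $A_2=2, A_4=-1$. From $u_{\tau}(\xi,0) = 3 \sin(3 \xi)$, using $u_{\tau}(\xi,0) = \sum \omega_n B_n \sin(n\xi)$ with $\omega_n = n$: $B_3 = 3/3 = 1$.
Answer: $u(\xi, \tau) = \sin(3 \tau) \sin(3 \xi) + 2 \sin(2 \xi) \cos(2 \tau) -  \sin(4 \xi) \cos(4 \tau)$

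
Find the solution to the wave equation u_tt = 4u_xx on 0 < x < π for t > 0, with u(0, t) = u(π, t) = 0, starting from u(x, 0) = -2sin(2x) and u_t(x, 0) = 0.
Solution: Separating variables: u = Σ [A_n cos(ω_n t) + B_n sin(ω_n t)] sin(nx), ω_n = 2n. From ICs: A_2=-2.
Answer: u(x, t) = -2sin(2x)cos(4t)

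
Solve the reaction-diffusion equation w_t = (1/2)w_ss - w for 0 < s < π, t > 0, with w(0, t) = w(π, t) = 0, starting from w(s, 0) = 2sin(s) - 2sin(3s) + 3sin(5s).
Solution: Substitute w = exp(-t)u, i.e. u = exp(t)w.
By the product rule, w_t = exp(-t)(u_t - u), w_ss = exp(-t)u_ss.
Substituting into the PDE and dividing by exp(-t): u_t - u = (1/2)u_ss - u.
The lower-order terms cancel, leaving the standard heat equation u_t = (1/2)u_ss.
Initial data for u: u(s,0) = w(s,0) = 2sin(s) - 2sin(3s) + 3sin(5s). The boundary conditions carry over: u(0,t) = u(π,t) = 0.
Solve for u:
  Using separation of variables u = X(s)T(t):
  Eigenfunctions: sin(ns), n = 1, 2, 3, ...
  General solution: u(s, t) = Σ c_n sin(ns) exp(-n² t/2)
  Matching u(s,0) = 2sin(s) - 2sin(3s) + 3sin(5s) term by term: c_1=2, c_3=-2, c_5=3.
Hence u(s,t) = 2exp(-t/2)sin(s) - 2exp(-9t/2)sin(3s) + 3exp(-25t/2)sin(5s).
Transform back: w(s,t) = exp(-t)u(s,t).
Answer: w(s, t) = 2exp(-3t/2)sin(s) - 2exp(-11t/2)sin(3s) + 3exp(-27t/2)sin(5s)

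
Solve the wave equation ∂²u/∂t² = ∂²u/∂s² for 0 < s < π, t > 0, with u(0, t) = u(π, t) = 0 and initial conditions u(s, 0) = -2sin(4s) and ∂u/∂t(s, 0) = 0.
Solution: Separating variables: u = Σ [A_n cos(ω_n t) + B_n sin(ω_n t)] sin(ns), ω_n = n. From ICs: A_4=-2.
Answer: u(s, t) = -2sin(4s)cos(4t)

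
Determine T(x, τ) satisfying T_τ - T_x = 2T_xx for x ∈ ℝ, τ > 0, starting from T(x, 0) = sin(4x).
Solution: Moving frame: η = x + τ, σ = τ, T = u(η,σ), so T_τ = u_σ + u_η and T_xx = u_ηη.
Hence T_τ - T_x = u_σ and the PDE becomes the heat equation u_σ = 2u_ηη on η ∈ ℝ.
Initial data: u(η,0) = T(η,0) = sin(4η). Each mode sin(nη) decays as exp(-2n²σ) on ℝ, so u(η,σ) = Σ c_n exp(-2n²σ) sin(nη) with c_4=1: u(η,σ) = exp(-32σ)sin(4η).
Substituting back: T(x,τ) = u(x + τ, τ).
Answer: T(x, τ) = exp(-32τ)sin(4x + 4τ)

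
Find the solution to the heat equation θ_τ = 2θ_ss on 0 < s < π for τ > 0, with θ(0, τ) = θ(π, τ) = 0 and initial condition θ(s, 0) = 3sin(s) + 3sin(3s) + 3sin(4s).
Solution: Separating variables: θ = Σ c_n exp(-2n²τ) sin(ns). From θ(s,0) = 3sin(s) + 3sin(3s) + 3sin(4s): c_1=3, c_3=3, c_4=3.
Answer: θ(s, τ) = 3exp(-2τ)sin(s) + 3exp(-18τ)sin(3s) + 3exp(-32τ)sin(4s)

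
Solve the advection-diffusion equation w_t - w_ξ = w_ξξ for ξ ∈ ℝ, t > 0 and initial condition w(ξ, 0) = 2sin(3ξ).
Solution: Change to a moving frame: let η = ξ + t, σ = t and write w(ξ,t) = u(η,σ).
By the chain rule w_t = u_σ + u_η, w_ξ = u_η, w_ξξ = u_ηη.
Then w_t - w_ξ = u_σ: the advection term cancels and the PDE becomes the heat equation u_σ = u_ηη on η ∈ ℝ.
Initial data: u(η,0) = w(η,0) = 2sin(3η).
On η ∈ ℝ each mode satisfies (sin(nη))″ = -n² sin(nη), so exp(-n²σ) sin(nη) solves the heat equation; by superposition u(η,σ) = Σ c_n exp(-n²σ) sin(nη).
Reading off the coefficients: c_3=2, so u(η,σ) = 2exp(-9σ)sin(3η).
Substituting back η = ξ + t, σ = t: w(ξ,t) = u(ξ + t, t).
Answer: w(ξ, t) = 2exp(-9t)sin(3t + 3ξ)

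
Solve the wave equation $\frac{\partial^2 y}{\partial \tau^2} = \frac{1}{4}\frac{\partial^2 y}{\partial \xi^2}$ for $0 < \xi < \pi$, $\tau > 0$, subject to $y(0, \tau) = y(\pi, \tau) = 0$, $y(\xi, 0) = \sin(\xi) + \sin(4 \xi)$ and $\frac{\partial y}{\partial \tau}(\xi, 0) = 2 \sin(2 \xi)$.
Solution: Separating variables: $y = \sum [A_n \cos(\omega_n \tau) + B_n \sin(\omega_n \tau)] \sin(n\xi)$, $\omega_n = n/2$. From ICs ($B_n$ = velocity coefficient / $\omega_n$): $A_1=1, A_4=1, B_2=2$.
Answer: $y(\xi, \tau) = 2 \sin(\tau) \sin(2 \xi) + \sin(\xi) \cos(\tau/2) + \sin(4 \xi) \cos(2 \tau)$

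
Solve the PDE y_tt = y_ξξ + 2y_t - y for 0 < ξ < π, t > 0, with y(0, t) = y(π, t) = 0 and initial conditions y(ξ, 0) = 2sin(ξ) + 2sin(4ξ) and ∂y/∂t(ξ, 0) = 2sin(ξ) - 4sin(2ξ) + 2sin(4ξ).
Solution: Substitute y = exp(t)u, i.e. u = exp(-t)y.
By the product rule, y_t = exp(t)(u_t + u), y_tt = exp(t)(u_tt + 2u_t + u), y_ξξ = exp(t)u_ξξ.
Substituting into the PDE and dividing by exp(t): u_tt + 2u_t + u = u_ξξ + 2(u_t + u) - u.
The lower-order terms cancel, leaving the standard wave equation u_tt = u_ξξ.
Initial data for u: u(ξ,0) = y(ξ,0) = 2sin(ξ) + 2sin(4ξ); u_t(ξ,0) = y_t(ξ,0) - y(ξ,0) = -4sin(2ξ). The boundary conditions carry over: u(0,t) = u(π,t) = 0.
Solve for u:
  Using separation of variables u = X(ξ)T(t):
  Eigenfunctions: sin(nξ), n = 1, 2, 3, ...
  General solution: u(ξ, t) = Σ [A_n cos(n t) + B_n sin(n t)] sin(nξ)
  From u(ξ,0) = 2sin(ξ) + 2sin(4ξ): A_1=2, A_4=2. From u_t(ξ,0) = -4sin(2ξ), using u_t(ξ,0) = Σ ω_n B_n sin(nξ) with ω_n = n: B_2 = (-4)/2 = -2.
Hence u(ξ,t) = -2sin(2t)sin(2ξ) + 2sin(ξ)cos(t) + 2sin(4ξ)cos(4t).
Transform back: y(ξ,t) = exp(t)u(ξ,t).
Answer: y(ξ, t) = -2exp(t)sin(2t)sin(2ξ) + 2exp(t)sin(ξ)cos(t) + 2exp(t)sin(4ξ)cos(4t)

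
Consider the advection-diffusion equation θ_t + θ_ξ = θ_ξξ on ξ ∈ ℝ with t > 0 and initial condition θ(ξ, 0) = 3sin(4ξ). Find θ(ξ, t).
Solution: Moving frame: η = ξ - t, σ = t, θ = u(η,σ), so θ_t = u_σ - u_η and θ_ξξ = u_ηη.
Hence θ_t + θ_ξ = u_σ and the PDE becomes the heat equation u_σ = u_ηη on η ∈ ℝ.
Initial data: u(η,0) = θ(η,0) = 3sin(4η). Each mode sin(nη) decays as exp(-n²σ) on ℝ, so u(η,σ) = Σ c_n exp(-n²σ) sin(nη) with c_4=3: u(η,σ) = 3exp(-16σ)sin(4η).
Substituting back: θ(ξ,t) = u(ξ - t, t).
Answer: θ(ξ, t) = -3exp(-16t)sin(4t - 4ξ)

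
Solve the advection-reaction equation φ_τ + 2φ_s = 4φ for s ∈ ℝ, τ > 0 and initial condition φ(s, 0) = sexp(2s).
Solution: Substitute φ = exp(2s)u, i.e. u = exp(-2s)φ.
By the product rule, φ_s = exp(2s)(u_s + 2u), φ_τ = exp(2s)u_τ.
Substituting into the PDE and dividing by exp(2s): u_τ + 2(u_s + 2u) = 4u.
The lower-order terms cancel, leaving the standard advection equation u_τ + 2u_s = 0.
Initial data for u: u(s,0) = exp(-2s)φ(s,0) = s.
Solve for u:
  By method of characteristics (waves move right with speed 2):
  Along characteristics s - 2τ = const, u is constant, so u(s,τ) = f(s - 2τ) with f = u(·, 0).
Hence u(s,τ) = s - 2τ.
Transform back: φ(s,τ) = exp(2s)u(s,τ).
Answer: φ(s, τ) = sexp(2s) - 2τexp(2s)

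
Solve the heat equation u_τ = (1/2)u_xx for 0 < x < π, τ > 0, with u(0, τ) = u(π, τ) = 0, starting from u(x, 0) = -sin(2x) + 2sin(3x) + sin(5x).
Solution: Using separation of variables u = X(x)T(τ):
Eigenfunctions: sin(nx), n = 1, 2, 3, ...
General solution: u(x, τ) = Σ c_n sin(nx) exp(-n² τ/2)
Matching u(x,0) = -sin(2x) + 2sin(3x) + sin(5x) term by term: c_2=-1, c_3=2, c_5=1.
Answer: u(x, τ) = -exp(-2τ)sin(2x) + 2exp(-9τ/2)sin(3x) + exp(-25τ/2)sin(5x)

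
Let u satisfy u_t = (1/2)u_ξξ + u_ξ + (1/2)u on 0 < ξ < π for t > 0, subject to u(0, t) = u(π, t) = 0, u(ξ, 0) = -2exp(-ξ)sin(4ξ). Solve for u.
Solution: Substitute u = exp(-ξ)w.
Then u_ξ = exp(-ξ)(w_ξ - w), u_ξξ = exp(-ξ)(w_ξξ - 2w_ξ + w), u_t = exp(-ξ)w_t; substituting and dividing by exp(-ξ), the lower-order terms cancel: w_t = (1/2)w_ξξ (standard heat equation).
Data for w: w(ξ,0) = exp(ξ)u(ξ,0) = -2sin(4ξ). The boundary conditions carry over: w(0,t) = w(π,t) = 0.
Separating variables: w = Σ c_n exp(-n²t/2) sin(nξ). From w(ξ,0) = -2sin(4ξ): c_4=-2.
So w(ξ,t) = -2exp(-8t)sin(4ξ), and u(ξ,t) = exp(-ξ)w(ξ,t).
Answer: u(ξ, t) = -2exp(-8t)exp(-ξ)sin(4ξ)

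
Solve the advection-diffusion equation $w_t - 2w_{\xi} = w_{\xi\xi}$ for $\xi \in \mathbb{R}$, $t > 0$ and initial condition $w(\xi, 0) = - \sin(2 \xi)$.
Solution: Moving frame: $\eta = \xi + 2t$, $\sigma = t$, $w = u(\eta,\sigma)$, so $w_t = u_{\sigma} + 2u_{\eta}$ and $w_{\xi\xi} = u_{\eta\eta}$.
Hence $w_t - 2w_{\xi} = u_{\sigma}$ and the PDE becomes the heat equation $u_{\sigma} = u_{\eta\eta}$ on $\eta \in \mathbb{R}$.
Initial data: $u(\eta,0) = w(\eta,0) = - \sin(2 \eta)$. Each mode $\sin(n\eta)$ decays as $e^{-n^2\sigma}$ on $\mathbb{R}$, so $u(\eta,\sigma) = \sum c_n e^{-n^2\sigma} \sin(n\eta)$ with $c_2=-1$: $u(\eta,\sigma) = - e^{-4 \sigma} \sin(2 \eta)$.
Substituting back: $w(\xi,t) = u(\xi + 2t, t)$.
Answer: $w(\xi, t) = - e^{-4 t} \sin(2 \xi + 4 t)$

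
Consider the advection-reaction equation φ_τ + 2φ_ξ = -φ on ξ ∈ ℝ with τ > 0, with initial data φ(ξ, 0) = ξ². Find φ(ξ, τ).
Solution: Substitute φ = exp(-τ)u, i.e. u = exp(τ)φ.
By the product rule, φ_τ = exp(-τ)(u_τ - u), φ_ξ = exp(-τ)u_ξ.
Substituting into the PDE and dividing by exp(-τ): u_τ - u + 2u_ξ = -u.
The lower-order terms cancel, leaving the standard advection equation u_τ + 2u_ξ = 0.
Initial data for u: u(ξ,0) = φ(ξ,0) = ξ².
Solve for u:
  By method of characteristics (waves move right with speed 2):
  Along characteristics ξ - 2τ = const, u is constant, so u(ξ,τ) = f(ξ - 2τ) with f = u(·, 0).
Hence u(ξ,τ) = ξ² - 4ξτ + 4τ².
Transform back: φ(ξ,τ) = exp(-τ)u(ξ,τ).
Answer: φ(ξ, τ) = ξ²exp(-τ) - 4ξτexp(-τ) + 4τ²exp(-τ)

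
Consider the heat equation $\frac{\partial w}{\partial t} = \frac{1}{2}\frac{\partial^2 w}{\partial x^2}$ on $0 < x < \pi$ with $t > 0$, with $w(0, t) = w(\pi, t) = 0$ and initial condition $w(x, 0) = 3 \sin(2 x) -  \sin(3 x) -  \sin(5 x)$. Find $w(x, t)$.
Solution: Separating variables: $w = \sum c_n e^{-n^2t/2} \sin(nx)$. From $w(x,0) = 3 \sin(2 x) - \sin(3 x) - \sin(5 x)$: $c_2=3, c_3=-1, c_5=-1$.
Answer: $w(x, t) = 3 e^{-2 t} \sin(2 x) -  e^{-9 t/2} \sin(3 x) -  e^{-25 t/2} \sin(5 x)$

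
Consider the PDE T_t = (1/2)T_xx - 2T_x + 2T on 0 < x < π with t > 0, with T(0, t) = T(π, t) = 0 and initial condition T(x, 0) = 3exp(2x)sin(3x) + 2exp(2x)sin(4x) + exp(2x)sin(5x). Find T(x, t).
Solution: Substitute T = exp(2x)u, i.e. u = exp(-2x)T.
By the product rule, T_x = exp(2x)(u_x + 2u), T_xx = exp(2x)(u_xx + 4u_x + 4u), T_t = exp(2x)u_t.
Substituting into the PDE and dividing by exp(2x): u_t = (1/2)(u_xx + 4u_x + 4u) - 2(u_x + 2u) + 2u.
The lower-order terms cancel, leaving the standard heat equation u_t = (1/2)u_xx.
Initial data for u: u(x,0) = exp(-2x)T(x,0) = 3sin(3x) + 2sin(4x) + sin(5x). The boundary conditions carry over: u(0,t) = u(π,t) = 0.
Solve for u:
  Using separation of variables u = X(x)G(t):
  Eigenfunctions: sin(nx), n = 1, 2, 3, ...
  General solution: u(x, t) = Σ c_n sin(nx) exp(-n² t/2)
  Matching u(x,0) = 3sin(3x) + 2sin(4x) + sin(5x) term by term: c_3=3, c_4=2, c_5=1.
Hence u(x,t) = 2exp(-8t)sin(4x) + 3exp(-9t/2)sin(3x) + exp(-25t/2)sin(5x).
Transform back: T(x,t) = exp(2x)u(x,t).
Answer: T(x, t) = 2exp(-8t)exp(2x)sin(4x) + 3exp(-9t/2)exp(2x)sin(3x) + exp(-25t/2)exp(2x)sin(5x)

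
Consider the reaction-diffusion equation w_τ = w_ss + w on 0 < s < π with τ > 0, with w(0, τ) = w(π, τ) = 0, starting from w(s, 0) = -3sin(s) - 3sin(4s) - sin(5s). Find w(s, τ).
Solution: Substitute w = exp(τ)u.
Then w_τ = exp(τ)(u_τ + u), w_ss = exp(τ)u_ss; substituting and dividing by exp(τ), the lower-order terms cancel: u_τ = u_ss (standard heat equation).
Data for u: u(s,0) = w(s,0) = -3sin(s) - 3sin(4s) - sin(5s). The boundary conditions carry over: u(0,τ) = u(π,τ) = 0.
Separating variables: u = Σ c_n exp(-n²τ) sin(ns). From u(s,0) = -3sin(s) - 3sin(4s) - sin(5s): c_1=-3, c_4=-3, c_5=-1.
So u(s,τ) = -3exp(-τ)sin(s) - 3exp(-16τ)sin(4s) - exp(-25τ)sin(5s), and w(s,τ) = exp(τ)u(s,τ).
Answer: w(s, τ) = -3sin(s) - 3exp(-15τ)sin(4s) - exp(-24τ)sin(5s)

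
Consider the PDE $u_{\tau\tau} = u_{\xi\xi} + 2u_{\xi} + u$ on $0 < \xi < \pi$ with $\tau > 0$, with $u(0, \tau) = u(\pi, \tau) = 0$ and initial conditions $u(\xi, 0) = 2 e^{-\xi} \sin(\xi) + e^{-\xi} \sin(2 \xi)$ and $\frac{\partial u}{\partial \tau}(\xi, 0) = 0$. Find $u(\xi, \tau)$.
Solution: Substitute $u = e^{-\xi}w$.
Then $u_{\xi} = e^{-\xi}(w_{\xi} - w)$, $u_{\xi\xi} = e^{-\xi}(w_{\xi\xi} - 2w_{\xi} + w)$, $u_{\tau\tau} = e^{-\xi}w_{\tau\tau}$; substituting and dividing by $e^{-\xi}$, the lower-order terms cancel: $w_{\tau\tau} = w_{\xi\xi}$ (standard wave equation).
Data for $w$: $w(\xi,0) = e^{\xi}u(\xi,0) = 2 \sin(\xi) + \sin(2 \xi)$; $w_{\tau}(\xi,0) = e^{\xi}u_{\tau}(\xi,0) = 0$. The boundary conditions carry over: $w(0,\tau) = w(\pi,\tau) = 0$.
Separating variables: $w = \sum [A_n \cos(\omega_n \tau) + B_n \sin(\omega_n \tau)] \sin(n\xi)$, $\omega_n = n$. From ICs: $A_1=2, A_2=1$.
So $w(\xi,\tau) = 2 \sin(\xi) \cos(\tau) + \sin(2 \xi) \cos(2 \tau)$, and $u(\xi,\tau) = e^{-\xi}w(\xi,\tau)$.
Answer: $u(\xi, \tau) = 2 e^{-\xi} \sin(\xi) \cos(\tau) + e^{-\xi} \sin(2 \xi) \cos(2 \tau)$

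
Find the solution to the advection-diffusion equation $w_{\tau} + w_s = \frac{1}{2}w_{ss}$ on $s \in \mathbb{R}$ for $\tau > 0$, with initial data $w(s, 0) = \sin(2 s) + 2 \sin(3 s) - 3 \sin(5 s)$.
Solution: Moving frame: $\eta = s - \tau$, $\sigma = \tau$, $w = u(\eta,\sigma)$, so $w_{\tau} = u_{\sigma} - u_{\eta}$ and $w_{ss} = u_{\eta\eta}$.
Hence $w_{\tau} + w_s = u_{\sigma}$ and the PDE becomes the heat equation $u_{\sigma} = \frac{1}{2}u_{\eta\eta}$ on $\eta \in \mathbb{R}$.
Initial data: $u(\eta,0) = w(\eta,0) = \sin(2 \eta) + 2 \sin(3 \eta) - 3 \sin(5 \eta)$. Each mode $\sin(n\eta)$ decays as $e^{-n^2\sigma/2}$ on $\mathbb{R}$, so $u(\eta,\sigma) = \sum c_n e^{-n^2\sigma/2} \sin(n\eta)$ with $c_2=1, c_3=2, c_5=-3$: $u(\eta,\sigma) = e^{-2 \sigma} \sin(2 \eta) + 2 e^{-9 \sigma/2} \sin(3 \eta) - 3 e^{-25 \sigma/2} \sin(5 \eta)$.
Substituting back: $w(s,\tau) = u(s - \tau, \tau)$.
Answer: $w(s, \tau) = - e^{-2 \tau} \sin(2 \tau - 2 s) - 2 e^{-9 \tau/2} \sin(3 \tau - 3 s) + 3 e^{-25 \tau/2} \sin(5 \tau - 5 s)$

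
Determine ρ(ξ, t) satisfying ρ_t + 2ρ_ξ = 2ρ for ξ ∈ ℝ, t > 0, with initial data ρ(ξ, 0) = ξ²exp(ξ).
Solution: Substitute ρ = exp(ξ)u, i.e. u = exp(-ξ)ρ.
By the product rule, ρ_ξ = exp(ξ)(u_ξ + u), ρ_t = exp(ξ)u_t.
Substituting into the PDE and dividing by exp(ξ): u_t + 2(u_ξ + u) = 2u.
The lower-order terms cancel, leaving the standard advection equation u_t + 2u_ξ = 0.
Initial data for u: u(ξ,0) = exp(-ξ)ρ(ξ,0) = ξ².
Solve for u:
  By method of characteristics (waves move right with speed 2):
  Along characteristics ξ - 2t = const, u is constant, so u(ξ,t) = f(ξ - 2t) with f = u(·, 0).
Hence u(ξ,t) = 4t² - 4tξ + ξ².
Transform back: ρ(ξ,t) = exp(ξ)u(ξ,t).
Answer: ρ(ξ, t) = 4t²exp(ξ) - 4tξexp(ξ) + ξ²exp(ξ)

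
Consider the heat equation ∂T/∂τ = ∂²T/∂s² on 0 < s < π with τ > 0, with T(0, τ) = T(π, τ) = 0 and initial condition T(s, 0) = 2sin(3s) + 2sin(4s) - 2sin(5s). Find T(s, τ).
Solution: Separating variables: T = Σ c_n exp(-n²τ) sin(ns). From T(s,0) = 2sin(3s) + 2sin(4s) - 2sin(5s): c_3=2, c_4=2, c_5=-2.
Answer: T(s, τ) = 2exp(-9τ)sin(3s) + 2exp(-16τ)sin(4s) - 2exp(-25τ)sin(5s)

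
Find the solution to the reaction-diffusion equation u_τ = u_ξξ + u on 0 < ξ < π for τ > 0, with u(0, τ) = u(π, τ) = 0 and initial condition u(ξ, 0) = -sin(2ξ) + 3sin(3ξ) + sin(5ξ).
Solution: Substitute u = exp(τ)w, i.e. w = exp(-τ)u.
By the product rule, u_τ = exp(τ)(w_τ + w), u_ξξ = exp(τ)w_ξξ.
Substituting into the PDE and dividing by exp(τ): w_τ + w = w_ξξ + w.
The lower-order terms cancel, leaving the standard heat equation w_τ = w_ξξ.
Initial data for w: w(ξ,0) = u(ξ,0) = -sin(2ξ) + 3sin(3ξ) + sin(5ξ). The boundary conditions carry over: w(0,τ) = w(π,τ) = 0.
Solve for w:
  Using separation of variables w = X(ξ)T(τ):
  Eigenfunctions: sin(nξ), n = 1, 2, 3, ...
  General solution: w(ξ, τ) = Σ c_n sin(nξ) exp(-n² τ)
  Matching w(ξ,0) = -sin(2ξ) + 3sin(3ξ) + sin(5ξ) term by term: c_2=-1, c_3=3, c_5=1.
Hence w(ξ,τ) = -exp(-4τ)sin(2ξ) + 3exp(-9τ)sin(3ξ) + exp(-25τ)sin(5ξ).
Transform back: u(ξ,τ) = exp(τ)w(ξ,τ).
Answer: u(ξ, τ) = -exp(-3τ)sin(2ξ) + 3exp(-8τ)sin(3ξ) + exp(-24τ)sin(5ξ)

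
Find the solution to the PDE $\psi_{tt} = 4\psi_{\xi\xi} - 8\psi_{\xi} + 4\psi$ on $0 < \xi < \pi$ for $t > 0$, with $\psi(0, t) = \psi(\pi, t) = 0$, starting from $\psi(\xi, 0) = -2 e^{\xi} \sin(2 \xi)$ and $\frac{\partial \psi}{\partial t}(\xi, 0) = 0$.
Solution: Substitute $\psi = e^{\xi}u$.
Then $\psi_{\xi} = e^{\xi}(u_{\xi} + u)$, $\psi_{\xi\xi} = e^{\xi}(u_{\xi\xi} + 2u_{\xi} + u)$, $\psi_{tt} = e^{\xi}u_{tt}$; substituting and dividing by $e^{\xi}$, the lower-order terms cancel: $u_{tt} = 4u_{\xi\xi}$ (standard wave equation).
Data for $u$: $u(\xi,0) = e^{-\xi}\psi(\xi,0) = -2 \sin(2 \xi)$; $u_t(\xi,0) = e^{-\xi}\psi_t(\xi,0) = 0$. The boundary conditions carry over: $u(0,t) = u(\pi,t) = 0$.
Separating variables: $u = \sum [A_n \cos(\omega_n t) + B_n \sin(\omega_n t)] \sin(n\xi)$, $\omega_n = 2n$. From ICs: $A_2=-2$.
So $u(\xi,t) = -2 \sin(2 \xi) \cos(4 t)$, and $\psi(\xi,t) = e^{\xi}u(\xi,t)$.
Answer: $\psi(\xi, t) = -2 e^{\xi} \sin(2 \xi) \cos(4 t)$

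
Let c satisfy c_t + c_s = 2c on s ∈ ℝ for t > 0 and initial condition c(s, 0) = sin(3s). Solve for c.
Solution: Substitute c = exp(2t)u, i.e. u = exp(-2t)c.
By the product rule, c_t = exp(2t)(u_t + 2u), c_s = exp(2t)u_s.
Substituting into the PDE and dividing by exp(2t): u_t + 2u + u_s = 2u.
The lower-order terms cancel, leaving the standard advection equation u_t + u_s = 0.
Initial data for u: u(s,0) = c(s,0) = sin(3s).
Solve for u:
  By method of characteristics (waves move right with speed 1):
  Along characteristics s - t = const, u is constant, so u(s,t) = f(s - t) with f = u(·, 0).
Hence u(s,t) = sin(3s - 3t).
Transform back: c(s,t) = exp(2t)u(s,t).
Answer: c(s, t) = exp(2t)sin(3s - 3t)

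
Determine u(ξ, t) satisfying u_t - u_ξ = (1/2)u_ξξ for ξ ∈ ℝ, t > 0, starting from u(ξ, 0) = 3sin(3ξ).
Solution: Change to a moving frame: let η = ξ + t, σ = t and write u(ξ,t) = w(η,σ).
By the chain rule u_t = w_σ + w_η, u_ξ = w_η, u_ξξ = w_ηη.
Then u_t - u_ξ = w_σ: the advection term cancels and the PDE becomes the heat equation w_σ = (1/2)w_ηη on η ∈ ℝ.
Initial data: w(η,0) = u(η,0) = 3sin(3η).
On η ∈ ℝ each mode satisfies (sin(nη))″ = -n² sin(nη), so exp(-n²σ/2) sin(nη) solves the heat equation; by superposition w(η,σ) = Σ c_n exp(-n²σ/2) sin(nη).
Reading off the coefficients: c_3=3, so w(η,σ) = 3exp(-9σ/2)sin(3η).
Substituting back η = ξ + t, σ = t: u(ξ,t) = w(ξ + t, t).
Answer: u(ξ, t) = 3exp(-9t/2)sin(3t + 3ξ)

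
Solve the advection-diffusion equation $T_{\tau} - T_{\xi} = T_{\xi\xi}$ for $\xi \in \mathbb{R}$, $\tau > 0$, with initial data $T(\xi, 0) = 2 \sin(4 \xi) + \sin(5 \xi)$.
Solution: Moving frame: $\eta = \xi + \tau$, $\sigma = \tau$, $T = u(\eta,\sigma)$, so $T_{\tau} = u_{\sigma} + u_{\eta}$ and $T_{\xi\xi} = u_{\eta\eta}$.
Hence $T_{\tau} - T_{\xi} = u_{\sigma}$ and the PDE becomes the heat equation $u_{\sigma} = u_{\eta\eta}$ on $\eta \in \mathbb{R}$.
Initial data: $u(\eta,0) = T(\eta,0) = 2 \sin(4 \eta) + \sin(5 \eta)$. Each mode $\sin(n\eta)$ decays as $e^{-n^2\sigma}$ on $\mathbb{R}$, so $u(\eta,\sigma) = \sum c_n e^{-n^2\sigma} \sin(n\eta)$ with $c_4=2, c_5=1$: $u(\eta,\sigma) = 2 e^{-16 \sigma} \sin(4 \eta) + e^{-25 \sigma} \sin(5 \eta)$.
Substituting back: $T(\xi,\tau) = u(\xi + \tau, \tau)$.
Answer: $T(\xi, \tau) = 2 e^{-16 \tau} \sin(4 \tau + 4 \xi) + e^{-25 \tau} \sin(5 \tau + 5 \xi)$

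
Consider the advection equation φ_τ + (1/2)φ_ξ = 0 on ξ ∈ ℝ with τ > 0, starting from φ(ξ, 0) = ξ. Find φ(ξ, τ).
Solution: By characteristics (dξ/dτ = 1/2), φ(ξ,τ) = f(ξ - (1/2)τ) with f = φ(·, 0).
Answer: φ(ξ, τ) = ξ - (1/2)τ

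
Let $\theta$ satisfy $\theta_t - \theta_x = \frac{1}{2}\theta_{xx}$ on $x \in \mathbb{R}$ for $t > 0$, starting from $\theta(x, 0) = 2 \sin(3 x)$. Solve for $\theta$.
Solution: Change to a moving frame: let $\eta = x + t$, $\sigma = t$ and write $\theta(x,t) = u(\eta,\sigma)$.
By the chain rule $\theta_t = u_{\sigma} + u_{\eta}$, $\theta_x = u_{\eta}$, $\theta_{xx} = u_{\eta\eta}$.
Then $\theta_t - \theta_x = u_{\sigma}$: the advection term cancels and the PDE becomes the heat equation $u_{\sigma} = \frac{1}{2}u_{\eta\eta}$ on $\eta \in \mathbb{R}$.
Initial data: $u(\eta,0) = \theta(\eta,0) = 2 \sin(3 \eta)$.
On $\eta \in \mathbb{R}$ each mode satisfies $(\sin(n\eta))'' = -n^2 \sin(n\eta)$, so $e^{-n^2\sigma/2} \sin(n\eta)$ solves the heat equation; by superposition $u(\eta,\sigma) = \sum c_n e^{-n^2\sigma/2} \sin(n\eta)$.
Reading off the coefficients: $c_3=2$, so $u(\eta,\sigma) = 2 e^{-9 \sigma/2} \sin(3 \eta)$.
Substituting back $\eta = x + t$, $\sigma = t$: $\theta(x,t) = u(x + t, t)$.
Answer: $\theta(x, t) = 2 e^{-9 t/2} \sin(3 t + 3 x)$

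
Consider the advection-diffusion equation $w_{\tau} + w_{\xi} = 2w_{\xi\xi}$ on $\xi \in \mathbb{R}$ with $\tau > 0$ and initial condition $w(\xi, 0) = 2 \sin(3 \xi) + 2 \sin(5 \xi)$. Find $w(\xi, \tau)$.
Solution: Change to a moving frame: let $\eta = \xi - \tau$, $\sigma = \tau$ and write $w(\xi,\tau) = u(\eta,\sigma)$.
By the chain rule $w_{\tau} = u_{\sigma} - u_{\eta}$, $w_{\xi} = u_{\eta}$, $w_{\xi\xi} = u_{\eta\eta}$.
Then $w_{\tau} + w_{\xi} = u_{\sigma}$: the advection term cancels and the PDE becomes the heat equation $u_{\sigma} = 2u_{\eta\eta}$ on $\eta \in \mathbb{R}$.
Initial data: $u(\eta,0) = w(\eta,0) = 2 \sin(3 \eta) + 2 \sin(5 \eta)$.
On $\eta \in \mathbb{R}$ each mode satisfies $(\sin(n\eta))'' = -n^2 \sin(n\eta)$, so $e^{-2n^2\sigma} \sin(n\eta)$ solves the heat equation; by superposition $u(\eta,\sigma) = \sum c_n e^{-2n^2\sigma} \sin(n\eta)$.
Reading off the coefficients: $c_3=2, c_5=2$, so $u(\eta,\sigma) = 2 e^{-18 \sigma} \sin(3 \eta) + 2 e^{-50 \sigma} \sin(5 \eta)$.
Substituting back $\eta = \xi - \tau$, $\sigma = \tau$: $w(\xi,\tau) = u(\xi - \tau, \tau)$.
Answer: $w(\xi, \tau) = -2 e^{-18 \tau} \sin(3 \tau - 3 \xi) - 2 e^{-50 \tau} \sin(5 \tau - 5 \xi)$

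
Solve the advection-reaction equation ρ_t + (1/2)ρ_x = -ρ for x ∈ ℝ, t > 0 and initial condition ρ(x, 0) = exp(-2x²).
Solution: Substitute ρ = exp(-t)u, i.e. u = exp(t)ρ.
By the product rule, ρ_t = exp(-t)(u_t - u), ρ_x = exp(-t)u_x.
Substituting into the PDE and dividing by exp(-t): u_t - u + (1/2)u_x = -u.
The lower-order terms cancel, leaving the standard advection equation u_t + (1/2)u_x = 0.
Initial data for u: u(x,0) = ρ(x,0) = exp(-2x²).
Solve for u:
  By method of characteristics (waves move right with speed 1/2):
  Along characteristics x - (1/2)t = const, u is constant, so u(x,t) = f(x - (1/2)t) with f = u(·, 0).
Hence u(x,t) = exp(-2(-t/2 + x)²).
Transform back: ρ(x,t) = exp(-t)u(x,t).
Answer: ρ(x, t) = exp(-t)exp(-2(-t/2 + x)²)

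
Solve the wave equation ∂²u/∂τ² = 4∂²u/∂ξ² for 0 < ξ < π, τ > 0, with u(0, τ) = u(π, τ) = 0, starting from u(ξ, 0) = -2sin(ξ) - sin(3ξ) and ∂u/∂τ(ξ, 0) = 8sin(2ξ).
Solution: Using separation of variables u = X(ξ)T(τ):
Eigenfunctions: sin(nξ), n = 1, 2, 3, ...
General solution: u(ξ, τ) = Σ [A_n cos(2n τ) + B_n sin(2n τ)] sin(nξ)
From u(ξ,0) = -2sin(ξ) - sin(3ξ): A_1=-2, A_3=-1. From u_τ(ξ,0) = 8sin(2ξ), using u_τ(ξ,0) = Σ ω_n B_n sin(nξ) with ω_n = 2n: B_2 = 8/4 = 2.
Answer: u(ξ, τ) = -2sin(ξ)cos(2τ) + 2sin(2ξ)sin(4τ) - sin(3ξ)cos(6τ)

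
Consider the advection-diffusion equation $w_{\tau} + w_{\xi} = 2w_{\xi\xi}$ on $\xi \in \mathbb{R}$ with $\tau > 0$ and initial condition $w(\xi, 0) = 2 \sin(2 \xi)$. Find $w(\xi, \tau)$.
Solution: Moving frame: $\eta = \xi - \tau$, $\sigma = \tau$, $w = u(\eta,\sigma)$, so $w_{\tau} = u_{\sigma} - u_{\eta}$ and $w_{\xi\xi} = u_{\eta\eta}$.
Hence $w_{\tau} + w_{\xi} = u_{\sigma}$ and the PDE becomes the heat equation $u_{\sigma} = 2u_{\eta\eta}$ on $\eta \in \mathbb{R}$.
Initial data: $u(\eta,0) = w(\eta,0) = 2 \sin(2 \eta)$. Each mode $\sin(n\eta)$ decays as $e^{-2n^2\sigma}$ on $\mathbb{R}$, so $u(\eta,\sigma) = \sum c_n e^{-2n^2\sigma} \sin(n\eta)$ with $c_2=2$: $u(\eta,\sigma) = 2 e^{-8 \sigma} \sin(2 \eta)$.
Substituting back: $w(\xi,\tau) = u(\xi - \tau, \tau)$.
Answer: $w(\xi, \tau) = -2 e^{-8 \tau} \sin(2 \tau - 2 \xi)$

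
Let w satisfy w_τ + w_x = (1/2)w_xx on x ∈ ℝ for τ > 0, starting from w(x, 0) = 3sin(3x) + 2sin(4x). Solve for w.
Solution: Moving frame: η = x - τ, σ = τ, w = u(η,σ), so w_τ = u_σ - u_η and w_xx = u_ηη.
Hence w_τ + w_x = u_σ and the PDE becomes the heat equation u_σ = (1/2)u_ηη on η ∈ ℝ.
Initial data: u(η,0) = w(η,0) = 3sin(3η) + 2sin(4η). Each mode sin(nη) decays as exp(-n²σ/2) on ℝ, so u(η,σ) = Σ c_n exp(-n²σ/2) sin(nη) with c_3=3, c_4=2: u(η,σ) = 2exp(-8σ)sin(4η) + 3exp(-9σ/2)sin(3η).
Substituting back: w(x,τ) = u(x - τ, τ).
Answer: w(x, τ) = 2exp(-8τ)sin(4x - 4τ) + 3exp(-9τ/2)sin(3x - 3τ)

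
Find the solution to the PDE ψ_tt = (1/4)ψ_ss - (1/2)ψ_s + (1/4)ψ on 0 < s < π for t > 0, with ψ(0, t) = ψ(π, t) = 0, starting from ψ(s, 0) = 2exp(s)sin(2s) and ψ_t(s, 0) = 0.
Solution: Substitute ψ = exp(s)u, i.e. u = exp(-s)ψ.
By the product rule, ψ_s = exp(s)(u_s + u), ψ_ss = exp(s)(u_ss + 2u_s + u), ψ_tt = exp(s)u_tt.
Substituting into the PDE and dividing by exp(s): u_tt = (1/4)(u_ss + 2u_s + u) - (1/2)(u_s + u) + (1/4)u.
The lower-order terms cancel, leaving the standard wave equation u_tt = (1/4)u_ss.
Initial data for u: u(s,0) = exp(-s)ψ(s,0) = 2sin(2s); u_t(s,0) = exp(-s)ψ_t(s,0) = 0. The boundary conditions carry over: u(0,t) = u(π,t) = 0.
Solve for u:
  Using separation of variables u = X(s)T(t):
  Eigenfunctions: sin(ns), n = 1, 2, 3, ...
  General solution: u(s, t) = Σ [A_n cos(n t/2) + B_n sin(n t/2)] sin(ns)
  From u(s,0) = 2sin(2s): A_2=2. From u_t(s,0) = 0: all B_n = 0.
Hence u(s,t) = 2sin(2s)cos(t).
Transform back: ψ(s,t) = exp(s)u(s,t).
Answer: ψ(s, t) = 2exp(s)sin(2s)cos(t)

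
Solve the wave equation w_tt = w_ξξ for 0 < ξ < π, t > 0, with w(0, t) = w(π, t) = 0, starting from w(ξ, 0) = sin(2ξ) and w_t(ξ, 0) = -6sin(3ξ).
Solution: Separating variables: w = Σ [A_n cos(ω_n t) + B_n sin(ω_n t)] sin(nξ), ω_n = n. From ICs (B_n = velocity coefficient / ω_n): A_2=1, B_3=-2.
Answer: w(ξ, t) = -2sin(3t)sin(3ξ) + sin(2ξ)cos(2t)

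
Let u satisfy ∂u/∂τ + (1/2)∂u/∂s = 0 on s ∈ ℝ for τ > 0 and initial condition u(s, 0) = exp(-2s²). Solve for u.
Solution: By characteristics (ds/dτ = 1/2), u(s,τ) = f(s - (1/2)τ) with f = u(·, 0).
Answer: u(s, τ) = exp(-2(s - τ/2)²)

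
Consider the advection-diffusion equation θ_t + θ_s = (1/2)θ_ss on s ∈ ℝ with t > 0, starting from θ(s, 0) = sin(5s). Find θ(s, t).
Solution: Moving frame: η = s - t, σ = t, θ = u(η,σ), so θ_t = u_σ - u_η and θ_ss = u_ηη.
Hence θ_t + θ_s = u_σ and the PDE becomes the heat equation u_σ = (1/2)u_ηη on η ∈ ℝ.
Initial data: u(η,0) = θ(η,0) = sin(5η). Each mode sin(nη) decays as exp(-n²σ/2) on ℝ, so u(η,σ) = Σ c_n exp(-n²σ/2) sin(nη) with c_5=1: u(η,σ) = exp(-25σ/2)sin(5η).
Substituting back: θ(s,t) = u(s - t, t).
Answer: θ(s, t) = exp(-25t/2)sin(5s - 5t)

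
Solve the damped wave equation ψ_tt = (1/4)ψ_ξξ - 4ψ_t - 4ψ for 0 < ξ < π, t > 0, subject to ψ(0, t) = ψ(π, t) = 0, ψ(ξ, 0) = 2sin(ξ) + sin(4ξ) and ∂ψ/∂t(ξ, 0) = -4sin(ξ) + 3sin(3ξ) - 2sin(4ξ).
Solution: Substitute ψ = exp(-2t)u, i.e. u = exp(2t)ψ.
By the product rule, ψ_t = exp(-2t)(u_t - 2u), ψ_tt = exp(-2t)(u_tt - 4u_t + 4u), ψ_ξξ = exp(-2t)u_ξξ.
Substituting into the PDE and dividing by exp(-2t): u_tt - 4u_t + 4u = (1/4)u_ξξ - 4(u_t - 2u) - 4u.
The lower-order terms cancel, leaving the standard wave equation u_tt = (1/4)u_ξξ.
Initial data for u: u(ξ,0) = ψ(ξ,0) = 2sin(ξ) + sin(4ξ); u_t(ξ,0) = ψ_t(ξ,0) + 2ψ(ξ,0) = 3sin(3ξ). The boundary conditions carry over: u(0,t) = u(π,t) = 0.
Solve for u:
  Using separation of variables u = X(ξ)T(t):
  Eigenfunctions: sin(nξ), n = 1, 2, 3, ...
  General solution: u(ξ, t) = Σ [A_n cos(n t/2) + B_n sin(n t/2)] sin(nξ)
  From u(ξ,0) = 2sin(ξ) + sin(4ξ): A_1=2, A_4=1. From u_t(ξ,0) = 3sin(3ξ), using u_t(ξ,0) = Σ ω_n B_n sin(nξ) with ω_n = n/2: B_3 = 3/(3/2) = 2.
Hence u(ξ,t) = 2sin(3t/2)sin(3ξ) + 2sin(ξ)cos(t/2) + sin(4ξ)cos(2t).
Transform back: ψ(ξ,t) = exp(-2t)u(ξ,t).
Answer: ψ(ξ, t) = 2exp(-2t)sin(3t/2)sin(3ξ) + 2exp(-2t)sin(ξ)cos(t/2) + exp(-2t)sin(4ξ)cos(2t)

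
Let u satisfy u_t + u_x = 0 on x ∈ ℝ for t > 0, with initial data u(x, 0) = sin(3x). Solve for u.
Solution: By characteristics (dx/dt = 1), u(x,t) = f(x - t) with f = u(·, 0).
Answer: u(x, t) = -sin(3t - 3x)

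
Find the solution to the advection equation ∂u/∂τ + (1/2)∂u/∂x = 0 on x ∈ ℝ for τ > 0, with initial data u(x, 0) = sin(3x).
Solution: By method of characteristics (waves move right with speed 1/2):
Along characteristics x - (1/2)τ = const, u is constant, so u(x,τ) = f(x - (1/2)τ) with f = u(·, 0).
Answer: u(x, τ) = sin(3x - 3τ/2)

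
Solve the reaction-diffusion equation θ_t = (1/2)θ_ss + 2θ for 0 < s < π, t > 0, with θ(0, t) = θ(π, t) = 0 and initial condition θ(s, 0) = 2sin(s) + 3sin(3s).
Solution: Substitute θ = exp(2t)u, i.e. u = exp(-2t)θ.
By the product rule, θ_t = exp(2t)(u_t + 2u), θ_ss = exp(2t)u_ss.
Substituting into the PDE and dividing by exp(2t): u_t + 2u = (1/2)u_ss + 2u.
The lower-order terms cancel, leaving the standard heat equation u_t = (1/2)u_ss.
Initial data for u: u(s,0) = θ(s,0) = 2sin(s) + 3sin(3s). The boundary conditions carry over: u(0,t) = u(π,t) = 0.
Solve for u:
  Using separation of variables u = X(s)G(t):
  Eigenfunctions: sin(ns), n = 1, 2, 3, ...
  General solution: u(s, t) = Σ c_n sin(ns) exp(-n² t/2)
  Matching u(s,0) = 2sin(s) + 3sin(3s) term by term: c_1=2, c_3=3.
Hence u(s,t) = 2exp(-t/2)sin(s) + 3exp(-9t/2)sin(3s).
Transform back: θ(s,t) = exp(2t)u(s,t).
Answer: θ(s, t) = 2exp(3t/2)sin(s) + 3exp(-5t/2)sin(3s)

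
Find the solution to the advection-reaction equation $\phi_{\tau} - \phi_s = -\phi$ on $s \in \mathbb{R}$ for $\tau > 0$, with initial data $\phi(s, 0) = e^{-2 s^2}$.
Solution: Substitute $\phi = e^{-\tau}u$, i.e. $u = e^{\tau}\phi$.
By the product rule, $\phi_{\tau} = e^{-\tau}(u_{\tau} - u)$, $\phi_s = e^{-\tau}u_s$.
Substituting into the PDE and dividing by $e^{-\tau}$: $u_{\tau} - u - u_s = -u$.
The lower-order terms cancel, leaving the standard advection equation $u_{\tau} - u_s = 0$.
Initial data for $u$: $u(s,0) = \phi(s,0) = e^{-2 s^2}$.
Solve for $u$:
  By method of characteristics (waves move left with speed 1):
  Along characteristics $s + \tau =$ const, $u$ is constant, so $u(s,\tau) = f(s + \tau)$ with $f = u( \cdot , 0)$.
Hence $u(s,\tau) = e^{-2 (s + \tau)^2}$.
Transform back: $\phi(s,\tau) = e^{-\tau}u(s,\tau)$.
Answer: $\phi(s, \tau) = e^{-\tau} e^{-2 (\tau + s)^2}$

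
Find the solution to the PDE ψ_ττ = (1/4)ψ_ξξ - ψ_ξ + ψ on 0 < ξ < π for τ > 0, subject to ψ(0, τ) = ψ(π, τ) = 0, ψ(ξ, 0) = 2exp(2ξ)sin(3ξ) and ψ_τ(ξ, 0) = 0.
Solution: Substitute ψ = exp(2ξ)u.
Then ψ_ξ = exp(2ξ)(u_ξ + 2u), ψ_ξξ = exp(2ξ)(u_ξξ + 4u_ξ + 4u), ψ_ττ = exp(2ξ)u_ττ; substituting and dividing by exp(2ξ), the lower-order terms cancel: u_ττ = (1/4)u_ξξ (standard wave equation).
Data for u: u(ξ,0) = exp(-2ξ)ψ(ξ,0) = 2sin(3ξ); u_τ(ξ,0) = exp(-2ξ)ψ_τ(ξ,0) = 0. The boundary conditions carry over: u(0,τ) = u(π,τ) = 0.
Separating variables: u = Σ [A_n cos(ω_n τ) + B_n sin(ω_n τ)] sin(nξ), ω_n = n/2. From ICs: A_3=2.
So u(ξ,τ) = 2sin(3ξ)cos(3τ/2), and ψ(ξ,τ) = exp(2ξ)u(ξ,τ).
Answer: ψ(ξ, τ) = 2exp(2ξ)sin(3ξ)cos(3τ/2)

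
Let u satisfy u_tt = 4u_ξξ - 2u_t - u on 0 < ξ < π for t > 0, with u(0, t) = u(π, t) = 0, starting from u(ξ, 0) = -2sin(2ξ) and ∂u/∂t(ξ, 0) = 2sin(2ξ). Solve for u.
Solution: Substitute u = exp(-t)w, i.e. w = exp(t)u.
By the product rule, u_t = exp(-t)(w_t - w), u_tt = exp(-t)(w_tt - 2w_t + w), u_ξξ = exp(-t)w_ξξ.
Substituting into the PDE and dividing by exp(-t): w_tt - 2w_t + w = 4w_ξξ - 2(w_t - w) - w.
The lower-order terms cancel, leaving the standard wave equation w_tt = 4w_ξξ.
Initial data for w: w(ξ,0) = u(ξ,0) = -2sin(2ξ); w_t(ξ,0) = u_t(ξ,0) + u(ξ,0) = 0. The boundary conditions carry over: w(0,t) = w(π,t) = 0.
Solve for w:
  Using separation of variables w = X(ξ)T(t):
  Eigenfunctions: sin(nξ), n = 1, 2, 3, ...
  General solution: w(ξ, t) = Σ [A_n cos(2n t) + B_n sin(2n t)] sin(nξ)
  From w(ξ,0) = -2sin(2ξ): A_2=-2. From w_t(ξ,0) = 0: all B_n = 0.
Hence w(ξ,t) = -2sin(2ξ)cos(4t).
Transform back: u(ξ,t) = exp(-t)w(ξ,t).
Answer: u(ξ, t) = -2exp(-t)sin(2ξ)cos(4t)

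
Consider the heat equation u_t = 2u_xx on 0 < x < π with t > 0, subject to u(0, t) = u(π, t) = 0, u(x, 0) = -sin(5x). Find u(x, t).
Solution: Separating variables: u = Σ c_n exp(-2n²t) sin(nx). From u(x,0) = -sin(5x): c_5=-1.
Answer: u(x, t) = -exp(-50t)sin(5x)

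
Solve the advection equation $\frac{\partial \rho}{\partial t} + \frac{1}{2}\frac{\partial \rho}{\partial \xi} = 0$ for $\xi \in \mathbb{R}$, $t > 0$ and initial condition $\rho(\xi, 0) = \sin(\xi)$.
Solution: By method of characteristics (waves move right with speed 1/2):
Along characteristics $\xi - \frac{1}{2}t =$ const, $\rho$ is constant, so $\rho(\xi,t) = f(\xi - \frac{1}{2}t)$ with $f = \rho( \cdot , 0)$.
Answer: $\rho(\xi, t) = \sin(\xi - t/2)$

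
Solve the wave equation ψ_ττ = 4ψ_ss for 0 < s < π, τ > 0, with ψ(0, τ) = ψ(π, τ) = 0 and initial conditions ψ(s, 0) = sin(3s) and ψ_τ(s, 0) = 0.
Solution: Using separation of variables ψ = X(s)T(τ):
Eigenfunctions: sin(ns), n = 1, 2, 3, ...
General solution: ψ(s, τ) = Σ [A_n cos(2n τ) + B_n sin(2n τ)] sin(ns)
From ψ(s,0) = sin(3s): A_3=1. From ψ_τ(s,0) = 0: all B_n = 0.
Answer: ψ(s, τ) = sin(3s)cos(6τ)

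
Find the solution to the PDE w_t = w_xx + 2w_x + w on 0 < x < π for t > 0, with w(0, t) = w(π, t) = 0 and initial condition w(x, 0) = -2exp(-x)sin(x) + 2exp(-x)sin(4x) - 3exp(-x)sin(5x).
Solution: Substitute w = exp(-x)u.
Then w_x = exp(-x)(u_x - u), w_xx = exp(-x)(u_xx - 2u_x + u), w_t = exp(-x)u_t; substituting and dividing by exp(-x), the lower-order terms cancel: u_t = u_xx (standard heat equation).
Data for u: u(x,0) = exp(x)w(x,0) = -2sin(x) + 2sin(4x) - 3sin(5x). The boundary conditions carry over: u(0,t) = u(π,t) = 0.
Separating variables: u = Σ c_n exp(-n²t) sin(nx). From u(x,0) = -2sin(x) + 2sin(4x) - 3sin(5x): c_1=-2, c_4=2, c_5=-3.
So u(x,t) = -2exp(-t)sin(x) + 2exp(-16t)sin(4x) - 3exp(-25t)sin(5x), and w(x,t) = exp(-x)u(x,t).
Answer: w(x, t) = -2exp(-t)exp(-x)sin(x) + 2exp(-16t)exp(-x)sin(4x) - 3exp(-25t)exp(-x)sin(5x)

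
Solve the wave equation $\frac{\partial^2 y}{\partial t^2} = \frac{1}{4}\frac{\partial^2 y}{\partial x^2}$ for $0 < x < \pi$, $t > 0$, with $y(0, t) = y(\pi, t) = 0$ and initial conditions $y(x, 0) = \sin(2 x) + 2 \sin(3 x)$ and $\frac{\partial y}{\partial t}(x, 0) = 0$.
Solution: Using separation of variables $y = X(x)T(t)$:
Eigenfunctions: $\sin(nx)$, $n = 1, 2, 3, \ldots$
General solution: $y(x, t) = \sum [A_n \cos(n t/2) + B_n \sin(n t/2)] \sin(nx)$
From $y(x,0) = \sin(2 x) + 2 \sin(3 x)$: $A_2=1, A_3=2$. From $y_t(x,0) = 0$: all $B_n = 0$.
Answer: $y(x, t) = \sin(2 x) \cos(t) + 2 \sin(3 x) \cos(3 t/2)$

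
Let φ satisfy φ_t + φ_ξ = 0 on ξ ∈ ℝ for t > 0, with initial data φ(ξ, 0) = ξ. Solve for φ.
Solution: By method of characteristics (waves move right with speed 1):
Along characteristics ξ - t = const, φ is constant, so φ(ξ,t) = f(ξ - t) with f = φ(·, 0).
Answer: φ(ξ, t) = -t + ξ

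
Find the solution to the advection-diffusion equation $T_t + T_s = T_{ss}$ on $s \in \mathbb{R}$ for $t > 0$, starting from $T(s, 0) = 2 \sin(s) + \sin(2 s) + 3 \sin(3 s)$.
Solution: Change to a moving frame: let $\eta = s - t$, $\sigma = t$ and write $T(s,t) = u(\eta,\sigma)$.
By the chain rule $T_t = u_{\sigma} - u_{\eta}$, $T_s = u_{\eta}$, $T_{ss} = u_{\eta\eta}$.
Then $T_t + T_s = u_{\sigma}$: the advection term cancels and the PDE becomes the heat equation $u_{\sigma} = u_{\eta\eta}$ on $\eta \in \mathbb{R}$.
Initial data: $u(\eta,0) = T(\eta,0) = 2 \sin(\eta) + \sin(2 \eta) + 3 \sin(3 \eta)$.
On $\eta \in \mathbb{R}$ each mode satisfies $(\sin(n\eta))'' = -n^2 \sin(n\eta)$, so $e^{-n^2\sigma} \sin(n\eta)$ solves the heat equation; by superposition $u(\eta,\sigma) = \sum c_n e^{-n^2\sigma} \sin(n\eta)$.
Reading off the coefficients: $c_1=2, c_2=1, c_3=3$, so $u(\eta,\sigma) = 2 e^{-\sigma} \sin(\eta) + e^{-4 \sigma} \sin(2 \eta) + 3 e^{-9 \sigma} \sin(3 \eta)$.
Substituting back $\eta = s - t$, $\sigma = t$: $T(s,t) = u(s - t, t)$.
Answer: $T(s, t) = 2 e^{-t} \sin(s - t) + e^{-4 t} \sin(2 s - 2 t) + 3 e^{-9 t} \sin(3 s - 3 t)$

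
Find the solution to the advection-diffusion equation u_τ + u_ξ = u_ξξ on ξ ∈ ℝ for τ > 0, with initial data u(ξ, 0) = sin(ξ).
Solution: Moving frame: η = ξ - τ, σ = τ, u = w(η,σ), so u_τ = w_σ - w_η and u_ξξ = w_ηη.
Hence u_τ + u_ξ = w_σ and the PDE becomes the heat equation w_σ = w_ηη on η ∈ ℝ.
Initial data: w(η,0) = u(η,0) = sin(η). Each mode sin(nη) decays as exp(-n²σ) on ℝ, so w(η,σ) = Σ c_n exp(-n²σ) sin(nη) with c_1=1: w(η,σ) = exp(-σ)sin(η).
Substituting back: u(ξ,τ) = w(ξ - τ, τ).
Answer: u(ξ, τ) = exp(-τ)sin(ξ - τ)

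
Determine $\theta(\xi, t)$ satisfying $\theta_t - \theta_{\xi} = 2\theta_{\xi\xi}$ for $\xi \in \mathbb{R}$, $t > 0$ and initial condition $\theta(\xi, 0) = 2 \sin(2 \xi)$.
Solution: Change to a moving frame: let $\eta = \xi + t$, $\sigma = t$ and write $\theta(\xi,t) = u(\eta,\sigma)$.
By the chain rule $\theta_t = u_{\sigma} + u_{\eta}$, $\theta_{\xi} = u_{\eta}$, $\theta_{\xi\xi} = u_{\eta\eta}$.
Then $\theta_t - \theta_{\xi} = u_{\sigma}$: the advection term cancels and the PDE becomes the heat equation $u_{\sigma} = 2u_{\eta\eta}$ on $\eta \in \mathbb{R}$.
Initial data: $u(\eta,0) = \theta(\eta,0) = 2 \sin(2 \eta)$.
On $\eta \in \mathbb{R}$ each mode satisfies $(\sin(n\eta))'' = -n^2 \sin(n\eta)$, so $e^{-2n^2\sigma} \sin(n\eta)$ solves the heat equation; by superposition $u(\eta,\sigma) = \sum c_n e^{-2n^2\sigma} \sin(n\eta)$.
Reading off the coefficients: $c_2=2$, so $u(\eta,\sigma) = 2 e^{-8 \sigma} \sin(2 \eta)$.
Substituting back $\eta = \xi + t$, $\sigma = t$: $\theta(\xi,t) = u(\xi + t, t)$.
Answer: $\theta(\xi, t) = 2 e^{-8 t} \sin(2 \xi + 2 t)$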